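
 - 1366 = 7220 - 8586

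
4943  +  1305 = 6248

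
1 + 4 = 5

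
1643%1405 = 238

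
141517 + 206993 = 348510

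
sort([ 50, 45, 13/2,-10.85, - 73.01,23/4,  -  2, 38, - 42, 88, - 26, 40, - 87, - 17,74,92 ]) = [-87,- 73.01, - 42,-26, - 17,-10.85, - 2, 23/4,13/2, 38, 40,  45, 50, 74, 88, 92 ]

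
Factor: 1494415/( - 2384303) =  - 5^1*13^1 * 31^(-1 )* 83^1 *277^1*76913^ ( - 1 ) 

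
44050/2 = 22025 = 22025.00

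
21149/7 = 21149/7   =  3021.29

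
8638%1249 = 1144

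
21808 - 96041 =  - 74233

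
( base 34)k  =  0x14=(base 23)k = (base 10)20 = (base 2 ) 10100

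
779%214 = 137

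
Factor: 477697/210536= 2^( - 3)*11^1*26317^(-1)*43427^1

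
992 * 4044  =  4011648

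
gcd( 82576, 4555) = 1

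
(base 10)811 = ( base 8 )1453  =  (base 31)q5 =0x32B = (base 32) pb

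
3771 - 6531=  - 2760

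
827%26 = 21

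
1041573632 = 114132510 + 927441122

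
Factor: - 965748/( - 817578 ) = 160958/136263 = 2^1*3^( - 1 ) * 7^1*53^( - 1)*857^ ( - 1)*11497^1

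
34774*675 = 23472450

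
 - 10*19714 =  - 197140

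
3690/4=1845/2 = 922.50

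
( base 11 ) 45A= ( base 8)1045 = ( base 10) 549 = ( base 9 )670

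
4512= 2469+2043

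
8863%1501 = 1358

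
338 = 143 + 195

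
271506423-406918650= - 135412227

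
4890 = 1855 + 3035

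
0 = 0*17166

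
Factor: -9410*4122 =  - 2^2 *3^2 * 5^1 * 229^1 * 941^1 = -  38788020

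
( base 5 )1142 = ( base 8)254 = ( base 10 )172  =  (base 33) 57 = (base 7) 334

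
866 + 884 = 1750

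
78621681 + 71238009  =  149859690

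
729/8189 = 729/8189= 0.09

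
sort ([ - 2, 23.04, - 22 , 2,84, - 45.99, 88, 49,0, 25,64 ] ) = [ -45.99,  -  22, - 2, 0,2,23.04, 25,  49, 64, 84,  88] 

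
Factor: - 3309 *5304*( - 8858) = 2^4*3^2 *13^1* 17^1* 43^1*103^1 * 1103^1=155466191088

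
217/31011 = 217/31011 = 0.01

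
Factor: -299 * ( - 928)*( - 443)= - 2^5* 13^1 * 23^1 * 29^1 * 443^1 = - 122920096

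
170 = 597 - 427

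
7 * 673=4711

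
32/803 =32/803 = 0.04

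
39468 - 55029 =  - 15561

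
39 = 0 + 39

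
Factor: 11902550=2^1*5^2*11^1*17^1*19^1*67^1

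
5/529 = 5/529 = 0.01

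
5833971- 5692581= 141390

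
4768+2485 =7253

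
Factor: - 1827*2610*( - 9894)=47179242180 = 2^2*3^5  *  5^1*7^1  *17^1  *  29^2*97^1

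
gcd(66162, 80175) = 3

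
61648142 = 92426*667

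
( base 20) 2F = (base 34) 1L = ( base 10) 55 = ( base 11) 50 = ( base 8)67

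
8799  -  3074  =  5725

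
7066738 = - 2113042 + 9179780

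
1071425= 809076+262349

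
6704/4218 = 1 + 1243/2109 = 1.59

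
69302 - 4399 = 64903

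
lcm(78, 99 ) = 2574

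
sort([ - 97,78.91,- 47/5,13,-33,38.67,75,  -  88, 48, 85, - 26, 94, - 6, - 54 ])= [ - 97,  -  88, - 54, - 33, - 26, - 47/5, - 6 , 13, 38.67,48,75,78.91,85,94] 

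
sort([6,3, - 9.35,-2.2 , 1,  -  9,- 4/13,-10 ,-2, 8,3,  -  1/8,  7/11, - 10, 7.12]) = [ - 10,  -  10, - 9.35, - 9,  -  2.2, - 2,  -  4/13,- 1/8,7/11,1,3,3,6,7.12,8] 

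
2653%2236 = 417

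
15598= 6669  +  8929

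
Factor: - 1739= - 37^1*47^1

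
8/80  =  1/10= 0.10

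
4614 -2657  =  1957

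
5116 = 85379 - 80263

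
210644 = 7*30092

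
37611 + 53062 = 90673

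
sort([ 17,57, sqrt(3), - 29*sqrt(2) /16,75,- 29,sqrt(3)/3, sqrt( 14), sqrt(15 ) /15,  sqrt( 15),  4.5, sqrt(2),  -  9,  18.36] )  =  [ - 29, - 9, - 29*sqrt(2)/16 , sqrt(15 )/15,sqrt( 3)/3, sqrt( 2),sqrt( 3 ), sqrt( 14 ),sqrt( 15), 4.5, 17, 18.36,  57, 75 ]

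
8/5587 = 8/5587 = 0.00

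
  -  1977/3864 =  - 659/1288 = - 0.51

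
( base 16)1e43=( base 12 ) 4597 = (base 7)31405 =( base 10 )7747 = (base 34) 6NT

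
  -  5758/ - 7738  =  2879/3869 = 0.74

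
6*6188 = 37128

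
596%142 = 28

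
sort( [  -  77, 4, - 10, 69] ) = [  -  77, - 10, 4, 69 ] 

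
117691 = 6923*17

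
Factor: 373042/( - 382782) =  - 383/393 = - 3^( - 1 )*131^(  -  1 )*383^1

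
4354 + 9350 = 13704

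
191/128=1 + 63/128 = 1.49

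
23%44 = 23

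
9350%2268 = 278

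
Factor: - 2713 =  - 2713^1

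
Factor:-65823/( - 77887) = 3^1 * 37^1*71^(- 1)*593^1*1097^( - 1)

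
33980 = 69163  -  35183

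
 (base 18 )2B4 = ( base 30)sa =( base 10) 850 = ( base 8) 1522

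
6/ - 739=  - 6/739 = -0.01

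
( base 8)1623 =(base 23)1GI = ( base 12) 643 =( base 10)915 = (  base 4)32103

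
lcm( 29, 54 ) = 1566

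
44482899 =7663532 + 36819367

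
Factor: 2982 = 2^1*3^1*7^1*71^1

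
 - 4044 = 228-4272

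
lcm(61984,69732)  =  557856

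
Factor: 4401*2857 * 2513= 3^3*7^1*163^1*359^1* 2857^1= 31597600041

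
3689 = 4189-500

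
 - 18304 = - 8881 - 9423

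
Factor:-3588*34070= -2^3*3^1*5^1*13^1*23^1 * 3407^1  =  -122243160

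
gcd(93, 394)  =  1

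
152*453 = 68856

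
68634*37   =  2539458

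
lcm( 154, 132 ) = 924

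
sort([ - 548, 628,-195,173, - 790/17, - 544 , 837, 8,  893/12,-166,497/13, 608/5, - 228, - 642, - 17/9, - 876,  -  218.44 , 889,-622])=[ - 876, - 642 ,-622 , - 548, - 544, - 228, - 218.44, - 195, - 166 ,-790/17, - 17/9,8,497/13,893/12, 608/5, 173, 628,837,889]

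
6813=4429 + 2384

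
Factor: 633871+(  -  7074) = 626797^1=626797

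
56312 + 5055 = 61367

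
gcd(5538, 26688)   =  6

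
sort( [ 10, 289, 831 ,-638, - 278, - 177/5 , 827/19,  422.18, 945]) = [ - 638, - 278, - 177/5, 10, 827/19,289,422.18,831, 945 ] 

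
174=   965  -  791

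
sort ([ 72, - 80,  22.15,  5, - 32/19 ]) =[ - 80, - 32/19,5, 22.15, 72]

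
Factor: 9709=7^1*19^1  *  73^1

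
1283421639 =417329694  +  866091945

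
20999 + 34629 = 55628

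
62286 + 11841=74127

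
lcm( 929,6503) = 6503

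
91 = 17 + 74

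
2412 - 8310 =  - 5898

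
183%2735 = 183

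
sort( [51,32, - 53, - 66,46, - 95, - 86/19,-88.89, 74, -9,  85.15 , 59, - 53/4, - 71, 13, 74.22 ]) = [ - 95, - 88.89 , - 71, - 66, - 53, - 53/4 ,-9, - 86/19,  13, 32, 46,51 , 59 , 74, 74.22,  85.15 ] 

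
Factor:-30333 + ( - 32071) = -62404 =-2^2 * 15601^1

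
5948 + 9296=15244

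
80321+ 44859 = 125180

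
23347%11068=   1211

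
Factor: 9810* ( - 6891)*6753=-2^1 *3^4*5^1 * 109^1  *2251^1*2297^1 = - 456507594630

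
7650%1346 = 920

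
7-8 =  - 1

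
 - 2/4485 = - 1 + 4483/4485= - 0.00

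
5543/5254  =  5543/5254 = 1.06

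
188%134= 54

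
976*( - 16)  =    -  15616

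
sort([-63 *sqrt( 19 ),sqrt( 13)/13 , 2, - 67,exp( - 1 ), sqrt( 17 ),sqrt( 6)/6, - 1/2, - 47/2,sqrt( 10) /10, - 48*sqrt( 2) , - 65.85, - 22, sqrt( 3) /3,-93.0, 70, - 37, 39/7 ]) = [ - 63*sqrt( 19), - 93.0,-48*sqrt(2), - 67, -65.85, - 37, - 47/2, - 22, - 1/2,sqrt( 13)/13,  sqrt( 10 ) /10,exp(-1 ),sqrt (6 ) /6,sqrt ( 3)/3,2, sqrt( 17), 39/7,70]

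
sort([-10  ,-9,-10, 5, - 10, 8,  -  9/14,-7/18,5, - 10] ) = [-10,-10, - 10 , - 10, - 9, - 9/14,-7/18, 5, 5 , 8] 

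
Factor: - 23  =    -  23^1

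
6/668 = 3/334 =0.01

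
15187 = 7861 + 7326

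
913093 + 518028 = 1431121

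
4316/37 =4316/37 = 116.65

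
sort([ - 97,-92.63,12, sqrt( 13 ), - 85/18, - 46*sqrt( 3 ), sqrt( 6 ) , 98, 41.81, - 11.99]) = [ - 97, - 92.63 , - 46*sqrt(3 ),  -  11.99, -85/18,sqrt (6), sqrt(13), 12, 41.81, 98 ] 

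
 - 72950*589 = -42967550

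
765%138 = 75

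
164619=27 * 6097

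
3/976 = 3/976 = 0.00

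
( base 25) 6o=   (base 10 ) 174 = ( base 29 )60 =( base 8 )256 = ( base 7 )336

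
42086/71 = 592 + 54/71=592.76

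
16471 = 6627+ 9844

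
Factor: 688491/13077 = 227^1 * 337^1*1453^(- 1) =76499/1453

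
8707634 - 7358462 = 1349172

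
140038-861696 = -721658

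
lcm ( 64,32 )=64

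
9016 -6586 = 2430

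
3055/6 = 3055/6 = 509.17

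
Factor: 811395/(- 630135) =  - 11^( - 1)*13^1 * 67^( - 1 )*73^1 = - 949/737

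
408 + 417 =825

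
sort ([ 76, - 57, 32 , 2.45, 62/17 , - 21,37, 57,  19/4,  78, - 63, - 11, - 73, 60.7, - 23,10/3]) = [-73,- 63, - 57, - 23, - 21, - 11,2.45,  10/3, 62/17, 19/4,32, 37,  57 , 60.7, 76, 78]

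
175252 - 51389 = 123863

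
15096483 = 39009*387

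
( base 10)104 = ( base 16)68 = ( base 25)44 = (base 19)59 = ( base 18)5e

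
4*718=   2872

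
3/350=3/350 = 0.01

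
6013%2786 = 441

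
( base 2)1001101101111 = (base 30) 5FP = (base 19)deg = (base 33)4IP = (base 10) 4975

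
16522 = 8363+8159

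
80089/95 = 80089/95 = 843.04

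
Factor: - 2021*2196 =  - 4438116 = - 2^2*3^2*43^1*47^1*61^1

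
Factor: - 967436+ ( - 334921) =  - 1302357 = - 3^1*7^1 * 62017^1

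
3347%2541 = 806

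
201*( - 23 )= -4623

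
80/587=80/587 = 0.14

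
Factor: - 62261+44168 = - 18093 = - 3^1 * 37^1 * 163^1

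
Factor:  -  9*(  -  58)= 522 = 2^1*3^2*29^1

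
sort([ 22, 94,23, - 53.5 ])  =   [ -53.5, 22, 23,94 ]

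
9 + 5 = 14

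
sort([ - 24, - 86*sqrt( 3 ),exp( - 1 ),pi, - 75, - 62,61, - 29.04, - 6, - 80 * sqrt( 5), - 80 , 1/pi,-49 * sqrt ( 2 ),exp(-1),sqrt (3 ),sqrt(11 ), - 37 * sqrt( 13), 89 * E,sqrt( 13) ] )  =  [-80*sqrt( 5), - 86 * sqrt ( 3 ), - 37 * sqrt( 13 ),  -  80, - 75, - 49 * sqrt( 2 ), - 62, - 29.04, - 24,  -  6 , 1/pi, exp( - 1 ),exp( - 1 ),sqrt( 3 ),pi , sqrt( 11 ),sqrt( 13 ),61,89*E] 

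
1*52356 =52356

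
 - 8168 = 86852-95020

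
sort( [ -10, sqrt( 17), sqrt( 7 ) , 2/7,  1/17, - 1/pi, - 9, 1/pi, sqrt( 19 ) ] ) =[ - 10,-9, - 1/pi,  1/17, 2/7,1/pi,sqrt( 7), sqrt( 17),sqrt( 19) ] 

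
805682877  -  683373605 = 122309272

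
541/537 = 541/537 = 1.01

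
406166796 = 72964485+333202311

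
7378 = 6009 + 1369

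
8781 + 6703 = 15484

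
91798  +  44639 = 136437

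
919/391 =2 + 137/391= 2.35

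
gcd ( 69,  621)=69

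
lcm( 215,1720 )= 1720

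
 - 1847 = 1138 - 2985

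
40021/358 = 40021/358 = 111.79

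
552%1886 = 552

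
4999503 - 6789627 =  - 1790124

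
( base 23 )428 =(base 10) 2170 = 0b100001111010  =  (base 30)2CA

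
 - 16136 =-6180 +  -9956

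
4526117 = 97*46661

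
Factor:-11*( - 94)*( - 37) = -2^1 *11^1 * 37^1* 47^1 = - 38258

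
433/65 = 433/65 = 6.66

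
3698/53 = 69 + 41/53 = 69.77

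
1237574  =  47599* 26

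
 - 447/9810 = -149/3270 = - 0.05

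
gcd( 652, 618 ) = 2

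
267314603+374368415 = 641683018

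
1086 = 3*362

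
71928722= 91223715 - 19294993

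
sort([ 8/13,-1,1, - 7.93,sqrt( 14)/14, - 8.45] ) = [ - 8.45,-7.93, - 1,  sqrt(14)/14, 8/13,1 ]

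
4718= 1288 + 3430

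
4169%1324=197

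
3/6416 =3/6416 = 0.00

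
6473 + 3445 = 9918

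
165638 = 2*82819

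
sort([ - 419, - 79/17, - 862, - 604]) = [ - 862, - 604, -419, - 79/17]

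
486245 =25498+460747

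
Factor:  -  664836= - 2^2*3^1  *17^1*3259^1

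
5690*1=5690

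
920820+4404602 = 5325422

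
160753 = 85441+75312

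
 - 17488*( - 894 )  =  15634272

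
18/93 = 6/31 = 0.19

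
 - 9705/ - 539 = 18 + 3/539=   18.01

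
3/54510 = 1/18170 = 0.00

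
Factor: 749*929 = 7^1*107^1 * 929^1 = 695821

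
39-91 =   -  52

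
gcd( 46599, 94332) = 21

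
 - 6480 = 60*( - 108)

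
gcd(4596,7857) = 3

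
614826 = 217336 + 397490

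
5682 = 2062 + 3620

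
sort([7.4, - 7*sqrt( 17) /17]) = [ - 7*sqrt(17)/17,7.4] 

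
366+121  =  487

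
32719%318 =283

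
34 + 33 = 67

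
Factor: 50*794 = 39700 = 2^2*5^2*397^1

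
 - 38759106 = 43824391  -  82583497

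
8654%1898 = 1062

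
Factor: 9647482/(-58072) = -2^( - 2)*  7^( - 1)*13^1* 17^( - 1)*61^(  -  1) *371057^1 = - 4823741/29036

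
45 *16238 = 730710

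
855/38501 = 855/38501 = 0.02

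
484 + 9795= 10279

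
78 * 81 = 6318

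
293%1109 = 293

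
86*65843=5662498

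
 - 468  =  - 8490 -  - 8022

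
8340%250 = 90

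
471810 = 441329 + 30481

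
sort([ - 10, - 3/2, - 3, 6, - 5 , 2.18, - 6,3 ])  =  [ - 10,  -  6, - 5, - 3,  -  3/2,2.18,3,6] 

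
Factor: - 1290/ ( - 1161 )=2^1 * 3^ ( - 2)*5^1 = 10/9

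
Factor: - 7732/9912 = -1933/2478 = -2^(-1)*3^(-1)*7^ (- 1)*59^(-1) * 1933^1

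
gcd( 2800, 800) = 400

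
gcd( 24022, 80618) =2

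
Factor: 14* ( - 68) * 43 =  - 2^3 *7^1 *17^1*43^1 = -  40936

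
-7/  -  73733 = 7/73733=0.00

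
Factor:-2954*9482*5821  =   - 2^2 * 7^1 *11^1*211^1*431^1*5821^1 =-  163045208788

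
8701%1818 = 1429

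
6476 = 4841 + 1635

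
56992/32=1781=   1781.00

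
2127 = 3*709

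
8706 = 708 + 7998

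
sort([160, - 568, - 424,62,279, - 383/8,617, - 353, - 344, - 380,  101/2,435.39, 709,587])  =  [ - 568, - 424,  -  380, - 353, -344,-383/8,101/2, 62, 160,279, 435.39,587,617  ,  709]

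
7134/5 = 1426 + 4/5 = 1426.80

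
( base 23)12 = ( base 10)25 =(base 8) 31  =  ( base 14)1b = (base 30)p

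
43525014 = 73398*593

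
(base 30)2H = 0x4d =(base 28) 2L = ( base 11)70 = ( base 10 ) 77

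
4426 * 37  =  163762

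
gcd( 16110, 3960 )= 90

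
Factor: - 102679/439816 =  -2^(-3 )*13^( - 1)*4229^(-1)*102679^1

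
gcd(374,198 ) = 22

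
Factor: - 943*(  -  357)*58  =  19525758= 2^1 *3^1*7^1*17^1*23^1*29^1*41^1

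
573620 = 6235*92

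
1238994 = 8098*153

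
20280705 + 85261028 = 105541733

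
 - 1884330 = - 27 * 69790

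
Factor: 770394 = 2^1*3^1*128399^1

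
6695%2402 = 1891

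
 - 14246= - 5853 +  -8393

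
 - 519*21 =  - 10899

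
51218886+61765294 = 112984180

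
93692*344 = 32230048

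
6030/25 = 241 + 1/5 = 241.20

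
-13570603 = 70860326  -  84430929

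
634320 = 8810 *72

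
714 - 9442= -8728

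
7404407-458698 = 6945709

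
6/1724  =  3/862 = 0.00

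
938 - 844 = 94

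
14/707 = 2/101 = 0.02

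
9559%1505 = 529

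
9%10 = 9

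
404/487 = 404/487 = 0.83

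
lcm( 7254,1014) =94302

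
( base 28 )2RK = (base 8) 4450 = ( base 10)2344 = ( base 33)251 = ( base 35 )1vy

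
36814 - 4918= 31896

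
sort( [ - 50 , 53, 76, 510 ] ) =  [ - 50, 53, 76,510]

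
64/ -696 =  - 1+79/87 = - 0.09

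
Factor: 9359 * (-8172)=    - 76481748 = - 2^2*3^2*7^2 * 191^1 * 227^1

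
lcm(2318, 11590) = 11590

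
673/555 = 1 + 118/555 = 1.21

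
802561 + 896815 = 1699376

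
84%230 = 84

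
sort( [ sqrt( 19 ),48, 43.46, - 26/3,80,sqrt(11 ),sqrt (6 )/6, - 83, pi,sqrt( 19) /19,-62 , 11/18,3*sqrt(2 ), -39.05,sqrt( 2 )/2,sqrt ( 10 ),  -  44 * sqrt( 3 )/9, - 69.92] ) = [ - 83, -69.92, - 62,  -  39.05, - 26/3, - 44 * sqrt( 3 )/9, sqrt( 19)/19,sqrt( 6 ) /6 , 11/18,sqrt( 2)/2,  pi,sqrt( 10 ),sqrt( 11),3*sqrt( 2), sqrt (19),43.46,48, 80 ] 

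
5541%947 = 806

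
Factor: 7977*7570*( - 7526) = - 2^2 *3^1*5^1*53^1*71^1*757^1*2659^1 =- 454464208140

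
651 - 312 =339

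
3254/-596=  - 6+161/298 = - 5.46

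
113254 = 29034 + 84220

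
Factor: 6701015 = 5^1*19^1*70537^1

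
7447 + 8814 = 16261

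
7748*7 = 54236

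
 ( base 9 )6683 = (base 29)5p5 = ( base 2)1001101000111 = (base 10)4935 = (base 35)410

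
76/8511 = 76/8511 = 0.01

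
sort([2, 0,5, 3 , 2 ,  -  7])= [ - 7, 0,2, 2,3, 5]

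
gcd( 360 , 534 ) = 6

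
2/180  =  1/90 = 0.01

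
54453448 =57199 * 952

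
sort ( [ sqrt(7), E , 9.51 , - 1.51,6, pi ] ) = [ - 1.51 , sqrt( 7),E, pi,6,  9.51 ]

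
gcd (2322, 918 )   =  54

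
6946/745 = 9+241/745 = 9.32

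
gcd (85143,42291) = 3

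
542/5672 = 271/2836 = 0.10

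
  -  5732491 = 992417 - 6724908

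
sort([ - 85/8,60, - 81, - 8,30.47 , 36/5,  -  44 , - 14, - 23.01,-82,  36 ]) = [ - 82, - 81, - 44, - 23.01, - 14, - 85/8,-8,36/5,30.47, 36, 60]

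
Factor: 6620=2^2*5^1*331^1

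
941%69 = 44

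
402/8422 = 201/4211 =0.05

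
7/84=1/12= 0.08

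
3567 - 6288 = - 2721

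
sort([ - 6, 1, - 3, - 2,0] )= [-6, - 3,-2 , 0, 1]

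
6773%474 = 137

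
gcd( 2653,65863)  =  7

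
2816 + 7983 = 10799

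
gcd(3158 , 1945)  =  1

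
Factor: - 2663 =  - 2663^1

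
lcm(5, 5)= 5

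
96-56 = 40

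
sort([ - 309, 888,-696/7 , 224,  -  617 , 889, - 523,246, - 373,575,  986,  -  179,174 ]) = [ - 617 ,-523, - 373, - 309, - 179, - 696/7,  174 , 224,246,  575,  888,889,986 ]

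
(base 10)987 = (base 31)10Q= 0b1111011011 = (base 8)1733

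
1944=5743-3799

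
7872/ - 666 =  - 1312/111 = - 11.82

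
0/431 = 0 = 0.00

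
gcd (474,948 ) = 474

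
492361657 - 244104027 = 248257630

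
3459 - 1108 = 2351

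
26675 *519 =13844325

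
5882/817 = 5882/817 = 7.20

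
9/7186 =9/7186  =  0.00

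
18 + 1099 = 1117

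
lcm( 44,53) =2332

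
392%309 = 83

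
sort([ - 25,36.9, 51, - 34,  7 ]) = [-34,- 25,7, 36.9,51] 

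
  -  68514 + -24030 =-92544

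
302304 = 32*9447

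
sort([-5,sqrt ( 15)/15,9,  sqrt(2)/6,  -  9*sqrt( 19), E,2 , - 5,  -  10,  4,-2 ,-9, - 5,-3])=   [ - 9  *  sqrt(19 ),  -  10, - 9, -5, - 5,-5, - 3,-2,sqrt( 2 ) /6,sqrt(15)/15,  2,E,4,9 ] 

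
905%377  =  151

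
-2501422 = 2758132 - 5259554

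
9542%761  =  410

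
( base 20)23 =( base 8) 53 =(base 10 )43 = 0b101011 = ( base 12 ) 37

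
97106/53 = 1832 + 10/53  =  1832.19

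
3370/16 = 210 + 5/8 = 210.62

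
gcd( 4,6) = 2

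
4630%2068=494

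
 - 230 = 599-829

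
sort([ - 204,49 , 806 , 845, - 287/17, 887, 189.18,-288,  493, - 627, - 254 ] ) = [ - 627, - 288, - 254, - 204, - 287/17,49, 189.18,493, 806, 845,887 ]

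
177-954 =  - 777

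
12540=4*3135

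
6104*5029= 30697016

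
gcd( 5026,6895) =7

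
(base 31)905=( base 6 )104022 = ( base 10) 8654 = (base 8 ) 20716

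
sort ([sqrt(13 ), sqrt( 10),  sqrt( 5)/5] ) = [sqrt(5)/5,sqrt( 10),  sqrt( 13) ]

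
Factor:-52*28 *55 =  - 2^4 *5^1 *7^1*11^1 * 13^1=-80080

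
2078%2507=2078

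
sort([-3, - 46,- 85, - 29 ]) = [ - 85, -46, - 29, - 3]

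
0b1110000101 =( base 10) 901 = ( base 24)1DD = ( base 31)T2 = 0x385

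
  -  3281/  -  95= 34+51/95 = 34.54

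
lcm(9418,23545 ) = 47090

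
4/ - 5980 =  - 1/1495 = -0.00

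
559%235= 89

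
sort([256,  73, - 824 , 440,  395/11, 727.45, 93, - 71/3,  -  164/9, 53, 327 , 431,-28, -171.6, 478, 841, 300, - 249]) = [ - 824,-249,-171.6, - 28,  -  71/3,-164/9,395/11,53 , 73,93,256,300, 327, 431,440 , 478,727.45,841]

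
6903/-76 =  - 91+ 13/76= -90.83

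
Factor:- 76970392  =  -2^3*821^1*11719^1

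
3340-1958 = 1382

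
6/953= 6/953 = 0.01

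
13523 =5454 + 8069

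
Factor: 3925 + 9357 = 2^1*29^1*229^1 = 13282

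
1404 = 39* 36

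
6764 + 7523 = 14287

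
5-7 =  - 2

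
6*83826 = 502956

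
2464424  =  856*2879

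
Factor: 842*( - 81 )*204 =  - 13913208 = - 2^3*3^5 * 17^1*421^1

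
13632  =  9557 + 4075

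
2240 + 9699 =11939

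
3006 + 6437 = 9443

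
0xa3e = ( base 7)10434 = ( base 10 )2622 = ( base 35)24w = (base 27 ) 3G3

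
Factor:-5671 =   -  53^1*107^1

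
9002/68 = 4501/34 = 132.38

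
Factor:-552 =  - 2^3*3^1*23^1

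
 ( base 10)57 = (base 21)2F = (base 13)45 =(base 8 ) 71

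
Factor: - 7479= -3^3*277^1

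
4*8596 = 34384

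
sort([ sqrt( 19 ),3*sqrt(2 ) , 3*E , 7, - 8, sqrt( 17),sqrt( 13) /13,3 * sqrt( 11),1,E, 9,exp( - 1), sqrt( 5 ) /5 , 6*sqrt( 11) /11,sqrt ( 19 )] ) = [ - 8,sqrt(13 ) /13, exp(-1 ),sqrt( 5)/5 , 1,6*sqrt( 11)/11, E,sqrt( 17),3*sqrt( 2),sqrt( 19), sqrt( 19),7,3*E, 9 , 3*sqrt( 11)]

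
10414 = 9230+1184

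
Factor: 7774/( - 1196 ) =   -  2^( - 1)*13^1  =  - 13/2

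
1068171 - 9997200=-8929029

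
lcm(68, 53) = 3604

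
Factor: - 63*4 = -2^2*3^2*7^1 = - 252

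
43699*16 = 699184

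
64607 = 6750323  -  6685716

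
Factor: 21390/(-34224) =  - 2^( - 3)* 5^1 = - 5/8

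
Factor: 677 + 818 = 5^1*13^1*23^1 = 1495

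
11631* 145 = 1686495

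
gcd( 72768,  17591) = 1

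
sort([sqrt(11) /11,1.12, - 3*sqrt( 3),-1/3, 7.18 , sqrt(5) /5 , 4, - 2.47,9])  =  [ - 3*sqrt(3), - 2.47, - 1/3,sqrt( 11) /11, sqrt ( 5 )/5,1.12, 4,7.18,9]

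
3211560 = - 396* (-8110) 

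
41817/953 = 43+ 838/953 = 43.88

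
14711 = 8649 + 6062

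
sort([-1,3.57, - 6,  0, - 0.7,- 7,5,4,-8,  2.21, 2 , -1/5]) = [ - 8,-7, - 6, - 1, - 0.7, - 1/5,0,2, 2.21,3.57,  4, 5 ] 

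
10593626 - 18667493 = -8073867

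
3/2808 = 1/936  =  0.00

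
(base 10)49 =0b110001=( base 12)41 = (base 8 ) 61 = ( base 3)1211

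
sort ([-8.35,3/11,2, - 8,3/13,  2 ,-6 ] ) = [-8.35, - 8,  -  6, 3/13,3/11, 2,2]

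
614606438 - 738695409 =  - 124088971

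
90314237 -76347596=13966641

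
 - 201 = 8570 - 8771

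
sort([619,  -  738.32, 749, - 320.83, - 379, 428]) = [-738.32,-379,-320.83, 428,  619, 749 ]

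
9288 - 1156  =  8132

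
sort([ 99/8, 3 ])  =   [3 , 99/8 ] 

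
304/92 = 3 + 7/23 = 3.30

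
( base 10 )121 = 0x79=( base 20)61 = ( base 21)5G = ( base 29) 45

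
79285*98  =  7769930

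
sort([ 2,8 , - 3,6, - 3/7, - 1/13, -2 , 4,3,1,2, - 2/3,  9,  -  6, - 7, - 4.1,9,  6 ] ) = [ - 7, - 6, - 4.1, - 3, - 2, - 2/3, -3/7, - 1/13,1, 2, 2,3,4,6,6, 8,9,9 ]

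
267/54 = 89/18 = 4.94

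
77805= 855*91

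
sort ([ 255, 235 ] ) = [235, 255 ] 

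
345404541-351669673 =-6265132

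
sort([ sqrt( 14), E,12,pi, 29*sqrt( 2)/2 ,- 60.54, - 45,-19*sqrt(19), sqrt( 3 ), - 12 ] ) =[ -19* sqrt ( 19), - 60.54,-45,  -  12, sqrt( 3), E, pi,  sqrt( 14),12,29*sqrt ( 2 )/2 ]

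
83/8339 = 83/8339 = 0.01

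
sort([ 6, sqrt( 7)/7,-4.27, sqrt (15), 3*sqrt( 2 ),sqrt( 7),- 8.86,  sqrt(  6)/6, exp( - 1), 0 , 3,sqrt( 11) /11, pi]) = [ - 8.86, - 4.27, 0,  sqrt( 11)/11, exp ( - 1), sqrt( 7) /7,sqrt( 6) /6, sqrt( 7),3, pi,sqrt(15), 3*sqrt(2), 6]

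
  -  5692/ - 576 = 9+ 127/144 = 9.88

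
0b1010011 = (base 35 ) 2D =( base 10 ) 83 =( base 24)3b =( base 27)32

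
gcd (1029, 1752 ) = 3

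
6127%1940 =307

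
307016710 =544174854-237158144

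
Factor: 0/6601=0^1 = 0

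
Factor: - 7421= - 41^1*181^1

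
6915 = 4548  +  2367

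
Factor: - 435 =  - 3^1*5^1*29^1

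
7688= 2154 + 5534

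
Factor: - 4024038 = -2^1 * 3^1*670673^1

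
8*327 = 2616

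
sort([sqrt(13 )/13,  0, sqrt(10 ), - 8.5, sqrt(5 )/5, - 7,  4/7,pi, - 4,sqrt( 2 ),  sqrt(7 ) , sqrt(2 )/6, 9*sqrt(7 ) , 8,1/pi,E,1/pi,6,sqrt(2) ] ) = [ - 8.5, - 7, - 4,0, sqrt (2 ) /6,sqrt(13 )/13,  1/pi , 1/pi,sqrt( 5 )/5,  4/7 , sqrt(2 ),sqrt(2 ), sqrt(7 ), E, pi,sqrt(10), 6,  8,9*sqrt(7)] 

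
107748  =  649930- 542182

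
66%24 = 18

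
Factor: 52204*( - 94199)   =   - 2^2*7^1 * 31^1*421^1*13457^1 =-4917564596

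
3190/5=638 = 638.00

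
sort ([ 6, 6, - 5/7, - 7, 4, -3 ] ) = [ - 7,-3, - 5/7,4, 6,6]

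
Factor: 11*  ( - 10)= - 110  =  -  2^1 * 5^1*  11^1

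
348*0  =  0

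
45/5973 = 15/1991= 0.01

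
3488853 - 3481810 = 7043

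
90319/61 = 1480 + 39/61 = 1480.64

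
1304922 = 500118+804804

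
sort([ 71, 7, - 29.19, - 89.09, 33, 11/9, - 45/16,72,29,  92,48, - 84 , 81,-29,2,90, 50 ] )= [ - 89.09, - 84,-29.19, - 29, - 45/16, 11/9,2,7,29,33,48,50, 71,72,  81,90,92]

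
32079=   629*51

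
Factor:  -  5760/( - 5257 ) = 2^7*3^2*5^1*7^(-1)*751^( - 1)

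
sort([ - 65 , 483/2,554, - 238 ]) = [ - 238,-65, 483/2, 554]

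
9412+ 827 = 10239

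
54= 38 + 16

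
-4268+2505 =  - 1763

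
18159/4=4539 + 3/4 = 4539.75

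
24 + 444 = 468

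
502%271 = 231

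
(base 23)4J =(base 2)1101111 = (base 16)6f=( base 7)216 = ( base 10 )111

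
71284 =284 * 251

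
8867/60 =147 + 47/60 = 147.78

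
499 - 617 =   -  118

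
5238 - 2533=2705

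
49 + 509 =558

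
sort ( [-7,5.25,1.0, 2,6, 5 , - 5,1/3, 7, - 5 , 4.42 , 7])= [ - 7 ,-5, - 5, 1/3,  1.0,  2, 4.42,  5, 5.25,6,7 , 7]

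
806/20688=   403/10344=0.04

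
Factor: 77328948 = 2^2*3^1*6444079^1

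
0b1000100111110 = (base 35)3l4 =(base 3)20001111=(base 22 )92e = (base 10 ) 4414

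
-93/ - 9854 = 93/9854 = 0.01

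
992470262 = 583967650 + 408502612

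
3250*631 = 2050750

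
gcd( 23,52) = 1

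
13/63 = 13/63 = 0.21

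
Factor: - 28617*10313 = -3^1*9539^1*10313^1 = -295127121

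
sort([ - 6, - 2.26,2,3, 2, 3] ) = [  -  6, - 2.26,  2, 2, 3, 3 ]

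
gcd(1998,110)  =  2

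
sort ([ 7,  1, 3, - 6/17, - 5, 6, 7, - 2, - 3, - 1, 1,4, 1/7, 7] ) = [ - 5  ,  -  3, - 2, - 1,  -  6/17 , 1/7, 1, 1, 3,4,  6,  7,7,7]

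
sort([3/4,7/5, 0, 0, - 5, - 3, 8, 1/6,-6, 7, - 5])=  [ - 6, - 5, - 5, - 3 , 0,0,1/6, 3/4, 7/5,7, 8 ] 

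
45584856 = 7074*6444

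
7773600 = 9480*820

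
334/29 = 11 + 15/29  =  11.52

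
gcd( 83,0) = 83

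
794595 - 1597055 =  -802460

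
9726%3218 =72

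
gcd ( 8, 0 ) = 8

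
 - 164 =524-688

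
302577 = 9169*33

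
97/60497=97/60497 =0.00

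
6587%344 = 51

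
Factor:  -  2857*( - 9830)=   2^1* 5^1 * 983^1*2857^1= 28084310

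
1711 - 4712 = -3001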